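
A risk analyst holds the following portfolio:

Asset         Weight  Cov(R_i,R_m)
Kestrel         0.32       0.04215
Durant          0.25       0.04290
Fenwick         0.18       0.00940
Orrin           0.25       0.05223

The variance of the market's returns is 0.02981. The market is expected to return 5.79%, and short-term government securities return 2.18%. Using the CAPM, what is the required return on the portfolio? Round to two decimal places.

6.90%

β_Kestrel = 0.04215 / 0.02981 = 1.4140
β_Durant = 0.04290 / 0.02981 = 1.4391
β_Fenwick = 0.00940 / 0.02981 = 0.3153
β_Orrin = 0.05223 / 0.02981 = 1.7521
β_P = Σ w_i β_i = 0.32×1.4140 + 0.25×1.4391 + 0.18×0.3153 + 0.25×1.7521 = 1.3070
MRP = 5.79% − 2.18% = 3.61%
E(R_P) = R_f + β_P × MRP = 2.18% + 1.3070 × 3.61% = 6.90%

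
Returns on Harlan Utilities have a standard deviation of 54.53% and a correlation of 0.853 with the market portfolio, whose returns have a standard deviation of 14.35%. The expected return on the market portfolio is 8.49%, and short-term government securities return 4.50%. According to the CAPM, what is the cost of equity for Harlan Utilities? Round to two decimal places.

β = ρ × σ_i / σ_m = 0.853 × 54.53% / 14.35% = 3.2414
MRP = 8.49% − 4.50% = 3.99%
E(R) = 4.50% + 3.2414 × 3.99% = 17.43%

17.43%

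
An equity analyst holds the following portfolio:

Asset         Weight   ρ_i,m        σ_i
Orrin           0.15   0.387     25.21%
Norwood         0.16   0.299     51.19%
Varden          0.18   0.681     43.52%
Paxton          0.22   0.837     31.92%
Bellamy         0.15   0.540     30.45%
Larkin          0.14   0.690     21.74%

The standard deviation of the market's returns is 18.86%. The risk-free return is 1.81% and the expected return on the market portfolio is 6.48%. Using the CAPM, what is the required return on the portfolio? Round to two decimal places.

6.69%

β_Orrin = 0.387 × 25.21% / 18.86% = 0.5173
β_Norwood = 0.299 × 51.19% / 18.86% = 0.8115
β_Varden = 0.681 × 43.52% / 18.86% = 1.5714
β_Paxton = 0.837 × 31.92% / 18.86% = 1.4166
β_Bellamy = 0.540 × 30.45% / 18.86% = 0.8718
β_Larkin = 0.690 × 21.74% / 18.86% = 0.7954
β_P = Σ w_i β_i = 0.15×0.5173 + 0.16×0.8115 + 0.18×1.5714 + 0.22×1.4166 + 0.15×0.8718 + 0.14×0.7954 = 1.0441
MRP = 6.48% − 1.81% = 4.67%
E(R_P) = R_f + β_P × MRP = 1.81% + 1.0441 × 4.67% = 6.69%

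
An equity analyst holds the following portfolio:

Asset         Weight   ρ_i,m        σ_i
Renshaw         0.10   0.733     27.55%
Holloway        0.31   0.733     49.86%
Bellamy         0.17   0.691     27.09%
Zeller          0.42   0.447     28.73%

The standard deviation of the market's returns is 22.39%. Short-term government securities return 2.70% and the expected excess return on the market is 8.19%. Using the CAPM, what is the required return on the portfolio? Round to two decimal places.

β_Renshaw = 0.733 × 27.55% / 22.39% = 0.9019
β_Holloway = 0.733 × 49.86% / 22.39% = 1.6323
β_Bellamy = 0.691 × 27.09% / 22.39% = 0.8361
β_Zeller = 0.447 × 28.73% / 22.39% = 0.5736
β_P = Σ w_i β_i = 0.10×0.9019 + 0.31×1.6323 + 0.17×0.8361 + 0.42×0.5736 = 0.9793
E(R_P) = R_f + β_P × MRP = 2.70% + 0.9793 × 8.19% = 10.72%

10.72%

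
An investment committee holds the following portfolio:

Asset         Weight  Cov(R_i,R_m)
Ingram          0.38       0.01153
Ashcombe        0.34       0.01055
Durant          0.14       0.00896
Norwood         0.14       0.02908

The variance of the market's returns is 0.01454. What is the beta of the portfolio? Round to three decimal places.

0.914

β_Ingram = 0.01153 / 0.01454 = 0.7930
β_Ashcombe = 0.01055 / 0.01454 = 0.7256
β_Durant = 0.00896 / 0.01454 = 0.6162
β_Norwood = 0.02908 / 0.01454 = 2.0000
β_P = Σ w_i β_i = 0.38×0.7930 + 0.34×0.7256 + 0.14×0.6162 + 0.14×2.0000 = 0.9143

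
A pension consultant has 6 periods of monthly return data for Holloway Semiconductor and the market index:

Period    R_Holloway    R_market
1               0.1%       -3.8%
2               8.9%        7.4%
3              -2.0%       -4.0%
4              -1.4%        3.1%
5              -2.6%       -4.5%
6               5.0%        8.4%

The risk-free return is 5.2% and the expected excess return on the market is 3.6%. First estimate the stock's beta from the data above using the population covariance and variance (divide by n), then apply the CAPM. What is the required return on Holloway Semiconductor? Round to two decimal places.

Mean R_i = (0.1 + 8.9 − 2.0 − 1.4 − 2.6 + 5.0) / 6 = 1.3333%
Mean R_m = (-3.8 + 7.4 − 4.0 + 3.1 − 4.5 + 8.4) / 6 = 1.1000%
Σ(R_i − R̄_i)(R_m − R̄_m) = 114.0400  ⇒  Cov = 114.0400 / 6 = 19.0067
Σ(R_m − R̄_m)² = 178.3600  ⇒  Var(R_m) = 178.3600 / 6 = 29.7267
β = Cov / Var(R_m) = 19.0067 / 29.7267 = 0.6394
E(R) = R_f + β × MRP = 5.2% + 0.6394 × 3.6% = 7.50%

7.50%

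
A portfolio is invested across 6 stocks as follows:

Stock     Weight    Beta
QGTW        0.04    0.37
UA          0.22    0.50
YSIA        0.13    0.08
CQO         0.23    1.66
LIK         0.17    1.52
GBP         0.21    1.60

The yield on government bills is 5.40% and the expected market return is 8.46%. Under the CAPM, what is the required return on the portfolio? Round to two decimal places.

8.80%

β_P = Σ w_i β_i = 0.04×0.37 + 0.22×0.50 + 0.13×0.08 + 0.23×1.66 + 0.17×1.52 + 0.21×1.60 = 1.1114
MRP = 8.46% − 5.40% = 3.06%
E(R_P) = R_f + β_P × MRP = 5.40% + 1.1114 × 3.06% = 8.80%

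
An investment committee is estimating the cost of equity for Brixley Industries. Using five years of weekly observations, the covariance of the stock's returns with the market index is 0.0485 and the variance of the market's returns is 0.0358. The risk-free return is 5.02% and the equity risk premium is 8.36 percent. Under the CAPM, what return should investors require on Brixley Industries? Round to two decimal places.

16.35%

β = Cov(R_i, R_m) / Var(R_m) = 0.0485 / 0.0358 = 1.3547
E(R) = R_f + β × MRP = 5.02% + 1.3547 × 8.36% = 16.35%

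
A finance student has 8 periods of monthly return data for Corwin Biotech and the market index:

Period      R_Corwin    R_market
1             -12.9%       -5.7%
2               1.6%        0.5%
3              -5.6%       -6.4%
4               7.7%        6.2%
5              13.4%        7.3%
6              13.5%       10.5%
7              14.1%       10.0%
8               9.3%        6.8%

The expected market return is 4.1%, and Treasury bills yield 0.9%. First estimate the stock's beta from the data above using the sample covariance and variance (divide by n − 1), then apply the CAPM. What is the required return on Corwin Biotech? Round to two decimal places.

5.48%

Mean R_i = (-12.9 + 1.6 − 5.6 + 7.7 + 13.4 + 13.5 + 14.1 + 9.3) / 8 = 5.1375%
Mean R_m = (-5.7 + 0.5 − 6.4 + 6.2 + 7.3 + 10.5 + 10.0 + 6.8) / 8 = 3.6500%
Σ(R_i − R̄_i)(R_m − R̄_m) = 451.7050  ⇒  Cov = 451.7050 / 7 = 64.5293
Σ(R_m − R̄_m)² = 315.3400  ⇒  Var(R_m) = 315.3400 / 7 = 45.0486
β = Cov / Var(R_m) = 64.5293 / 45.0486 = 1.4324
MRP = 4.1% − 0.9% = 3.20%
E(R) = R_f + β × MRP = 0.9% + 1.4324 × 3.2% = 5.48%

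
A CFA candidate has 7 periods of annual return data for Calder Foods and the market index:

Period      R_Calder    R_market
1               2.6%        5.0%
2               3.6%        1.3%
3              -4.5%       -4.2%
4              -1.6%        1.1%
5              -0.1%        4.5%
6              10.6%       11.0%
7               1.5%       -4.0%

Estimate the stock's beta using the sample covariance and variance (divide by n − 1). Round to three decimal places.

0.695

Mean R_i = (2.6 + 3.6 − 4.5 − 1.6 − 0.1 + 10.6 + 1.5) / 7 = 1.7286%
Mean R_m = (5.0 + 1.3 − 4.2 + 1.1 + 4.5 + 11.0 − 4.0) / 7 = 2.1000%
Σ(R_i − R̄_i)(R_m − R̄_m) = 119.5600  ⇒  Cov = 119.5600 / 6 = 19.9267
Σ(R_m − R̄_m)² = 171.9200  ⇒  Var(R_m) = 171.9200 / 6 = 28.6533
β = Cov / Var(R_m) = 19.9267 / 28.6533 = 0.6954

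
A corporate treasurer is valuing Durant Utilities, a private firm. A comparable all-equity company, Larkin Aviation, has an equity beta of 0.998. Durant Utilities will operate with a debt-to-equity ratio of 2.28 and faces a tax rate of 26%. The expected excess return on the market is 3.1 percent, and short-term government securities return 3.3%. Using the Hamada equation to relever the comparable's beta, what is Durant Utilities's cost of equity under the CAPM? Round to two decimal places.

11.61%

β_L = β_U × [1 + (1 − t)(D/E)] = 0.998 × [1 + (1 − 0.26) × 2.28]
    = 0.998 × [1 + 0.74 × 2.28] = 0.998 × 2.6872 = 2.6818
E(R) = R_f + β_L × MRP = 3.3% + 2.6818 × 3.1% = 11.61%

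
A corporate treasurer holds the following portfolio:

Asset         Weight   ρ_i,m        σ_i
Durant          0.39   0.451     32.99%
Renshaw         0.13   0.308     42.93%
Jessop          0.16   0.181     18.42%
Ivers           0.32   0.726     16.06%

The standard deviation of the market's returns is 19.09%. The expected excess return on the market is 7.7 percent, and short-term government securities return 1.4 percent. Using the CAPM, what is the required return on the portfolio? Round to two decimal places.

β_Durant = 0.451 × 32.99% / 19.09% = 0.7794
β_Renshaw = 0.308 × 42.93% / 19.09% = 0.6926
β_Jessop = 0.181 × 18.42% / 19.09% = 0.1746
β_Ivers = 0.726 × 16.06% / 19.09% = 0.6108
β_P = Σ w_i β_i = 0.39×0.7794 + 0.13×0.6926 + 0.16×0.1746 + 0.32×0.6108 = 0.6174
E(R_P) = R_f + β_P × MRP = 1.4% + 0.6174 × 7.7% = 6.15%

6.15%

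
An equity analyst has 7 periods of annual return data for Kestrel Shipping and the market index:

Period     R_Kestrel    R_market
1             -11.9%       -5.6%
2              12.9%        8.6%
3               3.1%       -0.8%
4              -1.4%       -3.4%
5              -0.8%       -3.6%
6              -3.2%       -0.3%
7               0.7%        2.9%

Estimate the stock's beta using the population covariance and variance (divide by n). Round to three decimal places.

1.342

Mean R_i = (-11.9 + 12.9 + 3.1 − 1.4 − 0.8 − 3.2 + 0.7) / 7 = -0.0857%
Mean R_m = (-5.6 + 8.6 − 0.8 − 3.4 − 3.6 − 0.3 + 2.9) / 7 = -0.3143%
Σ(R_i − R̄_i)(R_m − R̄_m) = 185.5414  ⇒  Cov = 185.5414 / 7 = 26.5059
Σ(R_m − R̄_m)² = 138.2886  ⇒  Var(R_m) = 138.2886 / 7 = 19.7555
β = Cov / Var(R_m) = 26.5059 / 19.7555 = 1.3417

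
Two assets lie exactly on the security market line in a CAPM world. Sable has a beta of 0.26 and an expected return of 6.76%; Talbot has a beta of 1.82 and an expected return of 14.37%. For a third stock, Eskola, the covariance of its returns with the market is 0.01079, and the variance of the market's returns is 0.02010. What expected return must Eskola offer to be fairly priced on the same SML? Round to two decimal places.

8.11%

MRP = (14.37% − 6.76%) / (1.82 − 0.26) = 4.8782%
R_f = 6.76% − 0.26 × 4.8782% = 5.4917%
β_Eskola = Cov / Var(R_m) = 0.01079 / 0.02010 = 0.5368
E(R_Eskola) = R_f + β × MRP = 5.4917% + 0.5368 × 4.8782% = 8.11%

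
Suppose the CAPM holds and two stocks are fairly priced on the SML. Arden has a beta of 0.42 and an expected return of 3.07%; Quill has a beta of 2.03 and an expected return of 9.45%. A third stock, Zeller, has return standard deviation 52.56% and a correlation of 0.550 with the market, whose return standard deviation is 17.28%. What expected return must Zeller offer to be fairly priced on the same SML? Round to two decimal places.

8.03%

MRP = (9.45% − 3.07%) / (2.03 − 0.42) = 3.9627%
R_f = 3.07% − 0.42 × 3.9627% = 1.4057%
β_Zeller = ρ·σ_i/σ_m = 0.550 × 52.56 / 17.28 = 1.6729
E(R_Zeller) = R_f + β × MRP = 1.4057% + 1.6729 × 3.9627% = 8.03%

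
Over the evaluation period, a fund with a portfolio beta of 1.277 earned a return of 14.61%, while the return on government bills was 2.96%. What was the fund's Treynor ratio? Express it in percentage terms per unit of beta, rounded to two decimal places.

9.12%

Treynor = (R_P − R_f) / β_P = (14.61% − 2.96%) / 1.2770 = 11.65% / 1.2770 = 9.12%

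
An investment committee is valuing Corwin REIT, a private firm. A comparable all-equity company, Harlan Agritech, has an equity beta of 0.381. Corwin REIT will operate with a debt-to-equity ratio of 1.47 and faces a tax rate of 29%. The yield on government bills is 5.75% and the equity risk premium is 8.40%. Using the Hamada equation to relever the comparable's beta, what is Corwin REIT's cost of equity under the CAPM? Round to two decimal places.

β_L = β_U × [1 + (1 − t)(D/E)] = 0.381 × [1 + (1 − 0.29) × 1.47]
    = 0.381 × [1 + 0.71 × 1.47] = 0.381 × 2.0437 = 0.7786
E(R) = R_f + β_L × MRP = 5.75% + 0.7786 × 8.40% = 12.29%

12.29%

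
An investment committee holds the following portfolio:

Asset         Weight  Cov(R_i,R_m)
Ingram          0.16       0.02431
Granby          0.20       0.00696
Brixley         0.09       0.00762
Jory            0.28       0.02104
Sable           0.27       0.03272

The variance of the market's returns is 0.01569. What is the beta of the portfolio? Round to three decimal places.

1.319

β_Ingram = 0.02431 / 0.01569 = 1.5494
β_Granby = 0.00696 / 0.01569 = 0.4436
β_Brixley = 0.00762 / 0.01569 = 0.4857
β_Jory = 0.02104 / 0.01569 = 1.3410
β_Sable = 0.03272 / 0.01569 = 2.0854
β_P = Σ w_i β_i = 0.16×1.5494 + 0.20×0.4436 + 0.09×0.4857 + 0.28×1.3410 + 0.27×2.0854 = 1.3189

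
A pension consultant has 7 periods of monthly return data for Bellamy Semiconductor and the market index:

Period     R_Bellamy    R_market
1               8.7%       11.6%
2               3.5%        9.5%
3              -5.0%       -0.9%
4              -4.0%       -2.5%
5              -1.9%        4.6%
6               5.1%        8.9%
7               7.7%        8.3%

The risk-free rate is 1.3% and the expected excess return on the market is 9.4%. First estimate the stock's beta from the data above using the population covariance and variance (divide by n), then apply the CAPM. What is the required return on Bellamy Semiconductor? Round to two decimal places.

10.25%

Mean R_i = (8.7 + 3.5 − 5.0 − 4.0 − 1.9 + 5.1 + 7.7) / 7 = 2.0143%
Mean R_m = (11.6 + 9.5 − 0.9 − 2.5 + 4.6 + 8.9 + 8.3) / 7 = 5.6429%
Σ(R_i − R̄_i)(R_m − R̄_m) = 169.6657  ⇒  Cov = 169.6657 / 7 = 24.2380
Σ(R_m − R̄_m)² = 178.2371  ⇒  Var(R_m) = 178.2371 / 7 = 25.4624
β = Cov / Var(R_m) = 24.2380 / 25.4624 = 0.9519
E(R) = R_f + β × MRP = 1.3% + 0.9519 × 9.4% = 10.25%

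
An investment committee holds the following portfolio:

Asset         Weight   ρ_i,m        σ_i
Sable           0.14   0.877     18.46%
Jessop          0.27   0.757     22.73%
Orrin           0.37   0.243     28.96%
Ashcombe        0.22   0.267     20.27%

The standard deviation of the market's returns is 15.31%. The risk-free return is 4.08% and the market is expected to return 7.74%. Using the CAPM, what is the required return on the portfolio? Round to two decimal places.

β_Sable = 0.877 × 18.46% / 15.31% = 1.0574
β_Jessop = 0.757 × 22.73% / 15.31% = 1.1239
β_Orrin = 0.243 × 28.96% / 15.31% = 0.4597
β_Ashcombe = 0.267 × 20.27% / 15.31% = 0.3535
β_P = Σ w_i β_i = 0.14×1.0574 + 0.27×1.1239 + 0.37×0.4597 + 0.22×0.3535 = 0.6993
MRP = 7.74% − 4.08% = 3.66%
E(R_P) = R_f + β_P × MRP = 4.08% + 0.6993 × 3.66% = 6.64%

6.64%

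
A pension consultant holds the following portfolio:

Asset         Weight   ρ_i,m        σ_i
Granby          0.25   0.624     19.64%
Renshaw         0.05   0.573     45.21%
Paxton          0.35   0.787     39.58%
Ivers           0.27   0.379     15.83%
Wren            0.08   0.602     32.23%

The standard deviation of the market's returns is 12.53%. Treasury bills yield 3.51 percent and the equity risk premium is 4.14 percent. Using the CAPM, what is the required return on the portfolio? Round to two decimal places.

β_Granby = 0.624 × 19.64% / 12.53% = 0.9781
β_Renshaw = 0.573 × 45.21% / 12.53% = 2.0675
β_Paxton = 0.787 × 39.58% / 12.53% = 2.4860
β_Ivers = 0.379 × 15.83% / 12.53% = 0.4788
β_Wren = 0.602 × 32.23% / 12.53% = 1.5485
β_P = Σ w_i β_i = 0.25×0.9781 + 0.05×2.0675 + 0.35×2.4860 + 0.27×0.4788 + 0.08×1.5485 = 1.4712
E(R_P) = R_f + β_P × MRP = 3.51% + 1.4712 × 4.14% = 9.60%

9.60%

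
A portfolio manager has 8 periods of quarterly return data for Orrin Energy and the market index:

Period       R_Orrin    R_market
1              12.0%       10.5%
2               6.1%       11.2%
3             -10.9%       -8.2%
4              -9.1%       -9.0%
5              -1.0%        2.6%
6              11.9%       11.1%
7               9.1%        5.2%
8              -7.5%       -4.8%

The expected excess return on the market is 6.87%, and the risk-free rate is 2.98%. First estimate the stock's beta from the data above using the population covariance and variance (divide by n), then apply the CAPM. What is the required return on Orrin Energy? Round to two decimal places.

10.29%

Mean R_i = (12.0 + 6.1 − 10.9 − 9.1 − 1.0 + 11.9 + 9.1 − 7.5) / 8 = 1.3250%
Mean R_m = (10.5 + 11.2 − 8.2 − 9.0 + 2.6 + 11.1 + 5.2 − 4.8) / 8 = 2.3250%
Σ(R_i − R̄_i)(R_m − R̄_m) = 553.7650  ⇒  Cov = 553.7650 / 8 = 69.2206
Σ(R_m − R̄_m)² = 520.7350  ⇒  Var(R_m) = 520.7350 / 8 = 65.0919
β = Cov / Var(R_m) = 69.2206 / 65.0919 = 1.0634
E(R) = R_f + β × MRP = 2.98% + 1.0634 × 6.87% = 10.29%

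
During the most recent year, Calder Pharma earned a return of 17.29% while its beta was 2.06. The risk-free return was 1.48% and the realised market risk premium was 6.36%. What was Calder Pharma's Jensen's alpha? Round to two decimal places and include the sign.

+2.71%

CAPM benchmark = R_f + β(R_m − R_f) = 1.48% + 2.06 × 6.36% = 14.5816%
α = actual − benchmark = 17.29% − 14.5816% = +2.71%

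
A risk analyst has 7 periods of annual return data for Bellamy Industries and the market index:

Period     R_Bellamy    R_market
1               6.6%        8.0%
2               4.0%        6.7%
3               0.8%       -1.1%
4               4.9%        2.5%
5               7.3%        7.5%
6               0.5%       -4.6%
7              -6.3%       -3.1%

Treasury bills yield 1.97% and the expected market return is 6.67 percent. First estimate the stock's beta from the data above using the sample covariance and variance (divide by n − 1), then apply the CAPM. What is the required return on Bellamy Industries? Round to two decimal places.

5.41%

Mean R_i = (6.6 + 4.0 + 0.8 + 4.9 + 7.3 + 0.5 − 6.3) / 7 = 2.5429%
Mean R_m = (8.0 + 6.7 − 1.1 + 2.5 + 7.5 − 4.6 − 3.1) / 7 = 2.2714%
Σ(R_i − R̄_i)(R_m − R̄_m) = 122.5186  ⇒  Cov = 122.5186 / 6 = 20.4198
Σ(R_m − R̄_m)² = 167.2543  ⇒  Var(R_m) = 167.2543 / 6 = 27.8757
β = Cov / Var(R_m) = 20.4198 / 27.8757 = 0.7325
MRP = 6.67% − 1.97% = 4.70%
E(R) = R_f + β × MRP = 1.97% + 0.7325 × 4.70% = 5.41%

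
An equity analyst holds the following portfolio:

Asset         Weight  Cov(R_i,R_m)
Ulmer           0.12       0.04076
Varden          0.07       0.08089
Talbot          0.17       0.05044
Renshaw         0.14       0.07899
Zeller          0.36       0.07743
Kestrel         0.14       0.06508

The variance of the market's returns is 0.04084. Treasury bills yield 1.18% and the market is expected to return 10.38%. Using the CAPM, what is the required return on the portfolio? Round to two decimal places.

β_Ulmer = 0.04076 / 0.04084 = 0.9980
β_Varden = 0.08089 / 0.04084 = 1.9807
β_Talbot = 0.05044 / 0.04084 = 1.2351
β_Renshaw = 0.07899 / 0.04084 = 1.9341
β_Zeller = 0.07743 / 0.04084 = 1.8959
β_Kestrel = 0.06508 / 0.04084 = 1.5935
β_P = Σ w_i β_i = 0.12×0.9980 + 0.07×1.9807 + 0.17×1.2351 + 0.14×1.9341 + 0.36×1.8959 + 0.14×1.5935 = 1.6448
MRP = 10.38% − 1.18% = 9.20%
E(R_P) = R_f + β_P × MRP = 1.18% + 1.6448 × 9.20% = 16.31%

16.31%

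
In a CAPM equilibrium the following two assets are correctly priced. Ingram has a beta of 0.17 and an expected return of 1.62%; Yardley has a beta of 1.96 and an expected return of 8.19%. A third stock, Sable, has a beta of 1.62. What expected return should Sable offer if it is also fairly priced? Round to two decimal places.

MRP (SML slope) = (8.19% − 1.62%) / (1.96 − 0.17) = 6.57% / 1.79 = 3.6704%
R_f (intercept) = 1.62% − 0.17 × 3.6704% = 0.9960%
E(R_Sable) = R_f + β × MRP = 0.9960% + 1.62 × 3.6704% = 6.94%

6.94%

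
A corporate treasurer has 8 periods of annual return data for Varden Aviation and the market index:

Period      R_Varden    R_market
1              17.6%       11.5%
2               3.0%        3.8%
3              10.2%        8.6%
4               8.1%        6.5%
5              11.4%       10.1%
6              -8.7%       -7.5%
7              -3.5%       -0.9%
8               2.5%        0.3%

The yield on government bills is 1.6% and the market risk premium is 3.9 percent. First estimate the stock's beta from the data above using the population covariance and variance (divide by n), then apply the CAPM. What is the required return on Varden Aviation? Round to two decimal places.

Mean R_i = (17.6 + 3.0 + 10.2 + 8.1 + 11.4 − 8.7 − 3.5 + 2.5) / 8 = 5.0750%
Mean R_m = (11.5 + 3.8 + 8.6 + 6.5 + 10.1 − 7.5 − 0.9 + 0.3) / 8 = 4.0500%
Σ(R_i − R̄_i)(R_m − R̄_m) = 374.0300  ⇒  Cov = 374.0300 / 8 = 46.7538
Σ(R_m − R̄_m)² = 290.8400  ⇒  Var(R_m) = 290.8400 / 8 = 36.3550
β = Cov / Var(R_m) = 46.7538 / 36.3550 = 1.2860
E(R) = R_f + β × MRP = 1.6% + 1.2860 × 3.9% = 6.62%

6.62%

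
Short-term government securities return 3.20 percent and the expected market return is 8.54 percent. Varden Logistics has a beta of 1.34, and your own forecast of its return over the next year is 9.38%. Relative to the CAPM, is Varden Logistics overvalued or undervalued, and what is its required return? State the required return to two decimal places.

Overvalued; required return 10.36%

MRP = 8.54% − 3.20% = 5.34%
Required return = R_f + β·MRP = 3.20% + 1.34 × 5.34% = 10.36%
Forecast 9.38% < required 10.36% → the stock plots below the SML → overvalued.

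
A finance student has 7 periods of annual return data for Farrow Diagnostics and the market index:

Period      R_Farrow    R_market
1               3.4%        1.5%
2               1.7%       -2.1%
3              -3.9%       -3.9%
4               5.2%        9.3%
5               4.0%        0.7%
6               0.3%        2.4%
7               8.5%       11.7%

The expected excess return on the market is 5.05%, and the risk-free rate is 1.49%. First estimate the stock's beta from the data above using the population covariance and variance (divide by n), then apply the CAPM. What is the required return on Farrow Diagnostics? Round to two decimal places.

4.43%

Mean R_i = (3.4 + 1.7 − 3.9 + 5.2 + 4.0 + 0.3 + 8.5) / 7 = 2.7429%
Mean R_m = (1.5 − 2.1 − 3.9 + 9.3 + 0.7 + 2.4 + 11.7) / 7 = 2.8000%
Σ(R_i − R̄_i)(R_m − R̄_m) = 114.3100  ⇒  Cov = 114.3100 / 7 = 16.3300
Σ(R_m − R̄_m)² = 196.6200  ⇒  Var(R_m) = 196.6200 / 7 = 28.0886
β = Cov / Var(R_m) = 16.3300 / 28.0886 = 0.5814
E(R) = R_f + β × MRP = 1.49% + 0.5814 × 5.05% = 4.43%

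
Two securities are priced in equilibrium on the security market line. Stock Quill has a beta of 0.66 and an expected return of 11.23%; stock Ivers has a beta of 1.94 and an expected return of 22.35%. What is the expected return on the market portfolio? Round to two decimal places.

Both satisfy E(R) = R_f + β·MRP, so the slope of the SML is
MRP = (22.35% − 11.23%) / (1.94 − 0.66) = 11.12% / 1.28 = 8.6875%
R_f = E(R_Quill) − β_Quill·MRP = 11.23% − 0.66 × 8.6875% = 5.4963%
E(R_m) = R_f + MRP = 5.4963% + 8.6875% = 14.18%

14.18%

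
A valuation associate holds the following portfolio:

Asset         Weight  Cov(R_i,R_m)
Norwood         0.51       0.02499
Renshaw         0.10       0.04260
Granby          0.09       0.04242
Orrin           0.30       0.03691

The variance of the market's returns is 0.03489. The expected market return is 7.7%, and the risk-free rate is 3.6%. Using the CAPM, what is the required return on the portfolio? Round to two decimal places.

7.35%

β_Norwood = 0.02499 / 0.03489 = 0.7163
β_Renshaw = 0.04260 / 0.03489 = 1.2210
β_Granby = 0.04242 / 0.03489 = 1.2158
β_Orrin = 0.03691 / 0.03489 = 1.0579
β_P = Σ w_i β_i = 0.51×0.7163 + 0.10×1.2210 + 0.09×1.2158 + 0.30×1.0579 = 0.9142
MRP = 7.7% − 3.6% = 4.10%
E(R_P) = R_f + β_P × MRP = 3.6% + 0.9142 × 4.1% = 7.35%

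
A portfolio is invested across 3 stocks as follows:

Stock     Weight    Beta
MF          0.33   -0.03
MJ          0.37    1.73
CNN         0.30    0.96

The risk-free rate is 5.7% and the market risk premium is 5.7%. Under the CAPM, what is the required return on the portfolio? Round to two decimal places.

10.93%

β_P = Σ w_i β_i = 0.33×-0.03 + 0.37×1.73 + 0.30×0.96 = 0.9182
E(R_P) = R_f + β_P × MRP = 5.7% + 0.9182 × 5.7% = 10.93%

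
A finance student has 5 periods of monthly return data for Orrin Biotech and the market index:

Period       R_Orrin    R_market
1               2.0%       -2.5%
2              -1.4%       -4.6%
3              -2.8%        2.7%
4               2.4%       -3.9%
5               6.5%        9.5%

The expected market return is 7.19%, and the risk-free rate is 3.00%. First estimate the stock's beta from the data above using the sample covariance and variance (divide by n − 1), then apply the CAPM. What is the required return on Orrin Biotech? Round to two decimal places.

Mean R_i = (2.0 − 1.4 − 2.8 + 2.4 + 6.5) / 5 = 1.3400%
Mean R_m = (-2.5 − 4.6 + 2.7 − 3.9 + 9.5) / 5 = 0.2400%
Σ(R_i − R̄_i)(R_m − R̄_m) = 44.6620  ⇒  Cov = 44.6620 / 4 = 11.1655
Σ(R_m − R̄_m)² = 139.8720  ⇒  Var(R_m) = 139.8720 / 4 = 34.9680
β = Cov / Var(R_m) = 11.1655 / 34.9680 = 0.3193
MRP = 7.19% − 3.00% = 4.19%
E(R) = R_f + β × MRP = 3.00% + 0.3193 × 4.19% = 4.34%

4.34%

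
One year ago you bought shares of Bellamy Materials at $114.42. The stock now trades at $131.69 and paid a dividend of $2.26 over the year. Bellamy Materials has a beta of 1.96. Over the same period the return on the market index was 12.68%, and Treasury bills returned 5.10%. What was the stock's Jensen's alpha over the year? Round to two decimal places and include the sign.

Realised HPR = (P1 + D1 − P0) / P0 = (131.69 + 2.26 − 114.42) / 114.42 = 19.53 / 114.42 = 17.0687%
MRP = 12.68% − 5.10% = 7.58%
CAPM required = R_f + β·MRP = 5.10% + 1.96 × 7.58% = 19.9568%
α = realised − required = 17.0687% − 19.9568% = -2.89%

-2.89%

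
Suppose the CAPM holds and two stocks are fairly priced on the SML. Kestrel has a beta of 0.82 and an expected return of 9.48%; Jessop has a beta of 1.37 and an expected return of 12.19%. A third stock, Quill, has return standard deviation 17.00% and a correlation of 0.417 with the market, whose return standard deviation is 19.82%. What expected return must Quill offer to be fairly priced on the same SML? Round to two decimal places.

MRP = (12.19% − 9.48%) / (1.37 − 0.82) = 4.9273%
R_f = 9.48% − 0.82 × 4.9273% = 5.4396%
β_Quill = ρ·σ_i/σ_m = 0.417 × 17.00 / 19.82 = 0.3577
E(R_Quill) = R_f + β × MRP = 5.4396% + 0.3577 × 4.9273% = 7.20%

7.20%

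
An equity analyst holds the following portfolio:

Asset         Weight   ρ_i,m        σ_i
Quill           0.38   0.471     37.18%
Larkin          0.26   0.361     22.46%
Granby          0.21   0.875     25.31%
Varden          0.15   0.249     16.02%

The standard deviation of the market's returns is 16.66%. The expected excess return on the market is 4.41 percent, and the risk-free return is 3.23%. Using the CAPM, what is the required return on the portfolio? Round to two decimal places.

β_Quill = 0.471 × 37.18% / 16.66% = 1.0511
β_Larkin = 0.361 × 22.46% / 16.66% = 0.4867
β_Granby = 0.875 × 25.31% / 16.66% = 1.3293
β_Varden = 0.249 × 16.02% / 16.66% = 0.2394
β_P = Σ w_i β_i = 0.38×1.0511 + 0.26×0.4867 + 0.21×1.3293 + 0.15×0.2394 = 0.8410
E(R_P) = R_f + β_P × MRP = 3.23% + 0.8410 × 4.41% = 6.94%

6.94%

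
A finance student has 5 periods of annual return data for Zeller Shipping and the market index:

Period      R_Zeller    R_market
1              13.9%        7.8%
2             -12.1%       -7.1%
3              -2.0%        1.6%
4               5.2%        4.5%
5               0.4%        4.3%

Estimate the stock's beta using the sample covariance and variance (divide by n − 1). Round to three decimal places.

Mean R_i = (13.9 − 12.1 − 2.0 + 5.2 + 0.4) / 5 = 1.0800%
Mean R_m = (7.8 − 7.1 + 1.6 + 4.5 + 4.3) / 5 = 2.2200%
Σ(R_i − R̄_i)(R_m − R̄_m) = 204.2620  ⇒  Cov = 204.2620 / 4 = 51.0655
Σ(R_m − R̄_m)² = 127.9080  ⇒  Var(R_m) = 127.9080 / 4 = 31.9770
β = Cov / Var(R_m) = 51.0655 / 31.9770 = 1.5969

1.597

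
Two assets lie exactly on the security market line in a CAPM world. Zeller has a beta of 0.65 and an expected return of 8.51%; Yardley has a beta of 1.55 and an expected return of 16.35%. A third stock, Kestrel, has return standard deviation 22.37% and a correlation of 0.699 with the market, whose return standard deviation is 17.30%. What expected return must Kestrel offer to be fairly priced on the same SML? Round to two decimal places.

10.72%

MRP = (16.35% − 8.51%) / (1.55 − 0.65) = 8.7111%
R_f = 8.51% − 0.65 × 8.7111% = 2.8478%
β_Kestrel = ρ·σ_i/σ_m = 0.699 × 22.37 / 17.30 = 0.9039
E(R_Kestrel) = R_f + β × MRP = 2.8478% + 0.9039 × 8.7111% = 10.72%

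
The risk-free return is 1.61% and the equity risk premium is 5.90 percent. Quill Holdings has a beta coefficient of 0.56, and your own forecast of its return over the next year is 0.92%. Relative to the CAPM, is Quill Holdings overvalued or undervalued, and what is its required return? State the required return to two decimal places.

Overvalued; required return 4.91%

Required return = R_f + β·MRP = 1.61% + 0.56 × 5.90% = 4.91%
Forecast 0.92% < required 4.91% → the stock plots below the SML → overvalued.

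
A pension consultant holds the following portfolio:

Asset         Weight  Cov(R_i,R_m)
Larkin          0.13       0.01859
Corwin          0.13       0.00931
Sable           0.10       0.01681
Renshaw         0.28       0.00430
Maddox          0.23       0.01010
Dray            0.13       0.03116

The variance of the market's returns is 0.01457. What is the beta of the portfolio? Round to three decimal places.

β_Larkin = 0.01859 / 0.01457 = 1.2759
β_Corwin = 0.00931 / 0.01457 = 0.6390
β_Sable = 0.01681 / 0.01457 = 1.1537
β_Renshaw = 0.00430 / 0.01457 = 0.2951
β_Maddox = 0.01010 / 0.01457 = 0.6932
β_Dray = 0.03116 / 0.01457 = 2.1386
β_P = Σ w_i β_i = 0.13×1.2759 + 0.13×0.6390 + 0.10×1.1537 + 0.28×0.2951 + 0.23×0.6932 + 0.13×2.1386 = 0.8844

0.884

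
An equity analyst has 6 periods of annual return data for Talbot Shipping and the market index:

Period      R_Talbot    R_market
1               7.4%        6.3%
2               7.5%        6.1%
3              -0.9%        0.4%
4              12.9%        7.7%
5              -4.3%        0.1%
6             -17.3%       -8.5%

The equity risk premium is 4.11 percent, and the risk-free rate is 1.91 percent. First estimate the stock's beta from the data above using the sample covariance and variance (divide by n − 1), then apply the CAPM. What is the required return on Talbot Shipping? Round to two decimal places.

Mean R_i = (7.4 + 7.5 − 0.9 + 12.9 − 4.3 − 17.3) / 6 = 0.8833%
Mean R_m = (6.3 + 6.1 + 0.4 + 7.7 + 0.1 − 8.5) / 6 = 2.0167%
Σ(R_i − R̄_i)(R_m − R̄_m) = 327.2717  ⇒  Cov = 327.2717 / 5 = 65.4543
Σ(R_m − R̄_m)² = 184.2083  ⇒  Var(R_m) = 184.2083 / 5 = 36.8417
β = Cov / Var(R_m) = 65.4543 / 36.8417 = 1.7766
E(R) = R_f + β × MRP = 1.91% + 1.7766 × 4.11% = 9.21%

9.21%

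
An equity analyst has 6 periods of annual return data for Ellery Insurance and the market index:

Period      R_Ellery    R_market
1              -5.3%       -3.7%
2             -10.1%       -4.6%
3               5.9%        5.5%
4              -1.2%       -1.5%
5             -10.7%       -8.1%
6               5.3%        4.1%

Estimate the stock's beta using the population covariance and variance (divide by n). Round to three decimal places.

1.348

Mean R_i = (-5.3 − 10.1 + 5.9 − 1.2 − 10.7 + 5.3) / 6 = -2.6833%
Mean R_m = (-3.7 − 4.6 + 5.5 − 1.5 − 8.1 + 4.1) / 6 = -1.3833%
Σ(R_i − R̄_i)(R_m − R̄_m) = 186.4483  ⇒  Cov = 186.4483 / 6 = 31.0747
Σ(R_m − R̄_m)² = 138.2883  ⇒  Var(R_m) = 138.2883 / 6 = 23.0481
β = Cov / Var(R_m) = 31.0747 / 23.0481 = 1.3483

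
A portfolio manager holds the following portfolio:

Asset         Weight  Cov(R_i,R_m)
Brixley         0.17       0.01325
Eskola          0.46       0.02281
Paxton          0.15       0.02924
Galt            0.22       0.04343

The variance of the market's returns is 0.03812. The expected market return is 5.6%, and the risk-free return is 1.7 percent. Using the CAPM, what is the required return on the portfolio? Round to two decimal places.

4.43%

β_Brixley = 0.01325 / 0.03812 = 0.3476
β_Eskola = 0.02281 / 0.03812 = 0.5984
β_Paxton = 0.02924 / 0.03812 = 0.7671
β_Galt = 0.04343 / 0.03812 = 1.1393
β_P = Σ w_i β_i = 0.17×0.3476 + 0.46×0.5984 + 0.15×0.7671 + 0.22×1.1393 = 0.7001
MRP = 5.6% − 1.7% = 3.90%
E(R_P) = R_f + β_P × MRP = 1.7% + 0.7001 × 3.9% = 4.43%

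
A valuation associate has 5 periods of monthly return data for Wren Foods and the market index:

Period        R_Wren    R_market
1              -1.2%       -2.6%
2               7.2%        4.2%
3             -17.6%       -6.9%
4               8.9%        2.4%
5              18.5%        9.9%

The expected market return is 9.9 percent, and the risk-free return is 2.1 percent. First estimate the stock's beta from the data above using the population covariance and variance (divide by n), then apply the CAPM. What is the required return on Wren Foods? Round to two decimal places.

Mean R_i = (-1.2 + 7.2 − 17.6 + 8.9 + 18.5) / 5 = 3.1600%
Mean R_m = (-2.6 + 4.2 − 6.9 + 2.4 + 9.9) / 5 = 1.4000%
Σ(R_i − R̄_i)(R_m − R̄_m) = 337.1900  ⇒  Cov = 337.1900 / 5 = 67.4380
Σ(R_m − R̄_m)² = 165.9800  ⇒  Var(R_m) = 165.9800 / 5 = 33.1960
β = Cov / Var(R_m) = 67.4380 / 33.1960 = 2.0315
MRP = 9.9% − 2.1% = 7.80%
E(R) = R_f + β × MRP = 2.1% + 2.0315 × 7.8% = 17.95%

17.95%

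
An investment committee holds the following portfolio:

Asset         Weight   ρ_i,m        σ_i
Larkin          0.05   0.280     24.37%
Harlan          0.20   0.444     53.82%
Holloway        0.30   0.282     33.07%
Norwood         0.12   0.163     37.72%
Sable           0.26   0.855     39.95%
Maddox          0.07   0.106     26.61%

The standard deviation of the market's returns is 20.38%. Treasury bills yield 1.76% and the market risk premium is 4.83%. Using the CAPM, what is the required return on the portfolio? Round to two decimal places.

β_Larkin = 0.280 × 24.37% / 20.38% = 0.3348
β_Harlan = 0.444 × 53.82% / 20.38% = 1.1725
β_Holloway = 0.282 × 33.07% / 20.38% = 0.4576
β_Norwood = 0.163 × 37.72% / 20.38% = 0.3017
β_Sable = 0.855 × 39.95% / 20.38% = 1.6760
β_Maddox = 0.106 × 26.61% / 20.38% = 0.1384
β_P = Σ w_i β_i = 0.05×0.3348 + 0.20×1.1725 + 0.30×0.4576 + 0.12×0.3017 + 0.26×1.6760 + 0.07×0.1384 = 0.8702
E(R_P) = R_f + β_P × MRP = 1.76% + 0.8702 × 4.83% = 5.96%

5.96%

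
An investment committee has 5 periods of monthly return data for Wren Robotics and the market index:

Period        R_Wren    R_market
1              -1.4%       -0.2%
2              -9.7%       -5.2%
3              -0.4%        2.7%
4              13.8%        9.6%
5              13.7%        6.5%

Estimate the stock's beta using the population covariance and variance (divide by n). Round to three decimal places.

1.718

Mean R_i = (-1.4 − 9.7 − 0.4 + 13.8 + 13.7) / 5 = 3.2000%
Mean R_m = (-0.2 − 5.2 + 2.7 + 9.6 + 6.5) / 5 = 2.6800%
Σ(R_i − R̄_i)(R_m − R̄_m) = 228.2900  ⇒  Cov = 228.2900 / 5 = 45.6580
Σ(R_m − R̄_m)² = 132.8680  ⇒  Var(R_m) = 132.8680 / 5 = 26.5736
β = Cov / Var(R_m) = 45.6580 / 26.5736 = 1.7182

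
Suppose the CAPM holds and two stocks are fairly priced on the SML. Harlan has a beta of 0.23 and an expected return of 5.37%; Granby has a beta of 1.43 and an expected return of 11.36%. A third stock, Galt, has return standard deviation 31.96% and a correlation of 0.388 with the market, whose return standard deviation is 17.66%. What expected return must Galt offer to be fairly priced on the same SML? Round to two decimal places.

7.73%

MRP = (11.36% − 5.37%) / (1.43 − 0.23) = 4.9917%
R_f = 5.37% − 0.23 × 4.9917% = 4.2219%
β_Galt = ρ·σ_i/σ_m = 0.388 × 31.96 / 17.66 = 0.7022
E(R_Galt) = R_f + β × MRP = 4.2219% + 0.7022 × 4.9917% = 7.73%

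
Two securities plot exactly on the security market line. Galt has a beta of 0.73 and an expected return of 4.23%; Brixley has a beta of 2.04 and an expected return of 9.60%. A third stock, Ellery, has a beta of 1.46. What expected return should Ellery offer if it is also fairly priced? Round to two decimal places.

MRP (SML slope) = (9.60% − 4.23%) / (2.04 − 0.73) = 5.37% / 1.31 = 4.0992%
R_f (intercept) = 4.23% − 0.73 × 4.0992% = 1.2376%
E(R_Ellery) = R_f + β × MRP = 1.2376% + 1.46 × 4.0992% = 7.22%

7.22%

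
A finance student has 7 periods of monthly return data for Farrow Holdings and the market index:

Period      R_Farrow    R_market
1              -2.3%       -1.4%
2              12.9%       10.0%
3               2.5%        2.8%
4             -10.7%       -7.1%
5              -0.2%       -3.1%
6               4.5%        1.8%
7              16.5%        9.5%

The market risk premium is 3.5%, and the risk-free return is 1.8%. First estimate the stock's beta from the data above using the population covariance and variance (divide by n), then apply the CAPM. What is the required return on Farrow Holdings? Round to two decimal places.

Mean R_i = (-2.3 + 12.9 + 2.5 − 10.7 − 0.2 + 4.5 + 16.5) / 7 = 3.3143%
Mean R_m = (-1.4 + 10.0 + 2.8 − 7.1 − 3.1 + 1.8 + 9.5) / 7 = 1.7857%
Σ(R_i − R̄_i)(R_m − R̄_m) = 339.2314  ⇒  Cov = 339.2314 / 7 = 48.4616
Σ(R_m − R̄_m)² = 240.9886  ⇒  Var(R_m) = 240.9886 / 7 = 34.4269
β = Cov / Var(R_m) = 48.4616 / 34.4269 = 1.4077
E(R) = R_f + β × MRP = 1.8% + 1.4077 × 3.5% = 6.73%

6.73%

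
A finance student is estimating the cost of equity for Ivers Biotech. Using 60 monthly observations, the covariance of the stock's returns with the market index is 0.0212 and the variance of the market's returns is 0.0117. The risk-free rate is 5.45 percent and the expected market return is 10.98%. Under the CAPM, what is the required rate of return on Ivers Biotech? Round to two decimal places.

β = Cov(R_i, R_m) / Var(R_m) = 0.0212 / 0.0117 = 1.8120
MRP = 10.98% − 5.45% = 5.53%
E(R) = R_f + β × MRP = 5.45% + 1.8120 × 5.53% = 15.47%

15.47%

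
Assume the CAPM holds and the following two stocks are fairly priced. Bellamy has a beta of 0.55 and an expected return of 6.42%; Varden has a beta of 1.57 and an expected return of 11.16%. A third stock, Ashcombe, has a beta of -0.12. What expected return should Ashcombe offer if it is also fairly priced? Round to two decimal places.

MRP (SML slope) = (11.16% − 6.42%) / (1.57 − 0.55) = 4.74% / 1.02 = 4.6471%
R_f (intercept) = 6.42% − 0.55 × 4.6471% = 3.8641%
E(R_Ashcombe) = R_f + β × MRP = 3.8641% + -0.12 × 4.6471% = 3.31%

3.31%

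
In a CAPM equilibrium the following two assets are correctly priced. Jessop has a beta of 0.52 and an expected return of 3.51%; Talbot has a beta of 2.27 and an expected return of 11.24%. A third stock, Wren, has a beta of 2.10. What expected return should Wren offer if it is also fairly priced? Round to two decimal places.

10.49%

MRP (SML slope) = (11.24% − 3.51%) / (2.27 − 0.52) = 7.73% / 1.75 = 4.4171%
R_f (intercept) = 3.51% − 0.52 × 4.4171% = 1.2131%
E(R_Wren) = R_f + β × MRP = 1.2131% + 2.10 × 4.4171% = 10.49%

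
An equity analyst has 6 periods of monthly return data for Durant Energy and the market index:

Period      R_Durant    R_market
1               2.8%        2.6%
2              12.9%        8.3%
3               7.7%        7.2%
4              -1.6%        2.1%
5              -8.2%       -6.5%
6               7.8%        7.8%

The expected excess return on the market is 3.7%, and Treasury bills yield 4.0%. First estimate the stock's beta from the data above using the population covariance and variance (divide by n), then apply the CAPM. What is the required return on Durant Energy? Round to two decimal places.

8.78%

Mean R_i = (2.8 + 12.9 + 7.7 − 1.6 − 8.2 + 7.8) / 6 = 3.5667%
Mean R_m = (2.6 + 8.3 + 7.2 + 2.1 − 6.5 + 7.8) / 6 = 3.5833%
Σ(R_i − R̄_i)(R_m − R̄_m) = 203.8867  ⇒  Cov = 203.8867 / 6 = 33.9811
Σ(R_m − R̄_m)² = 157.9483  ⇒  Var(R_m) = 157.9483 / 6 = 26.3247
β = Cov / Var(R_m) = 33.9811 / 26.3247 = 1.2908
E(R) = R_f + β × MRP = 4.0% + 1.2908 × 3.7% = 8.78%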